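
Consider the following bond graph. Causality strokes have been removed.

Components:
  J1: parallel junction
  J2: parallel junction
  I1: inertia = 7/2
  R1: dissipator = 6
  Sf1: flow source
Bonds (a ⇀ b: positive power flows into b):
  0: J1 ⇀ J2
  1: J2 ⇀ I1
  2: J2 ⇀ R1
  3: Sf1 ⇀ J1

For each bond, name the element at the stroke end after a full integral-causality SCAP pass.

bond 3 stroke→Sf1  (Sf1 (Sf) sets flow on bond)
bond 0 stroke→J1  (J1: last free bond brings effort in)
bond 1 stroke→I1  (I1 integral (f out))
bond 2 stroke→J2  (closing 0-jn rule on J2)

β0 stroke at J1
β1 stroke at I1
β2 stroke at J2
β3 stroke at Sf1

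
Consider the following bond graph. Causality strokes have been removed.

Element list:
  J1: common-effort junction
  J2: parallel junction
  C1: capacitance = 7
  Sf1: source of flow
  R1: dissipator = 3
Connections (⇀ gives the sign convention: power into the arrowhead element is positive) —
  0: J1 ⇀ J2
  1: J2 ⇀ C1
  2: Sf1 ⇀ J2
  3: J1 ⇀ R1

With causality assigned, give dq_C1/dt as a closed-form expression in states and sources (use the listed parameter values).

dq_C1/dt = F_Sf1 - q_C1/21

b2 stroke at Sf1  (Sf1 (Sf) sets flow on bond)
b1 stroke at J2  (C1: C, integral causality)
b0 stroke at J1  (J2 effort already set via bond 1)
b3 stroke at R1  (common-e at J1 fixed by 0)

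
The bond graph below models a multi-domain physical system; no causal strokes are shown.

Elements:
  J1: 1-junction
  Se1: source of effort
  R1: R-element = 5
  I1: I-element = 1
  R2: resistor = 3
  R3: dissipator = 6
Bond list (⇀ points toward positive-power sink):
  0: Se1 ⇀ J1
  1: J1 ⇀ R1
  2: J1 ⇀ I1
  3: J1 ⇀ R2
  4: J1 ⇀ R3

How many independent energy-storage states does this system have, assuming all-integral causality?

1  (I1 all integral)

β0 stroke at J1  (source Se1 imposes e)
β2 stroke at I1  (prefer integral on I1)
β1 stroke at J1  (J1 flow already set via bond 2)
β3 stroke at J1  (J1 flow already set via bond 2)
β4 stroke at J1  (J1: bond 2 brought flow, rest push out)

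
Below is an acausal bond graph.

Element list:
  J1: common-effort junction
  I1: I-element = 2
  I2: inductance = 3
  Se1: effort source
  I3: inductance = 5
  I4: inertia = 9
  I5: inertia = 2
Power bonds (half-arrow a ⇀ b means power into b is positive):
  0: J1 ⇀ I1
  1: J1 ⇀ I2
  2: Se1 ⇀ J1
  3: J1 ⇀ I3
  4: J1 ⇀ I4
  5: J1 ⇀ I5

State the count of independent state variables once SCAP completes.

5  (I1, I2, I3, I4, I5 all integral)

β2 stroke→J1  (Se1 fixes effort; stroke away)
β0 stroke→I1  (common-e at J1 fixed by 2)
β1 stroke→I2  (J1: bond 2 brought effort, rest push out)
β3 stroke→I3  (common-e at J1 fixed by 2)
β4 stroke→I4  (J1: bond 2 brought effort, rest push out)
β5 stroke→I5  (common-e at J1 fixed by 2)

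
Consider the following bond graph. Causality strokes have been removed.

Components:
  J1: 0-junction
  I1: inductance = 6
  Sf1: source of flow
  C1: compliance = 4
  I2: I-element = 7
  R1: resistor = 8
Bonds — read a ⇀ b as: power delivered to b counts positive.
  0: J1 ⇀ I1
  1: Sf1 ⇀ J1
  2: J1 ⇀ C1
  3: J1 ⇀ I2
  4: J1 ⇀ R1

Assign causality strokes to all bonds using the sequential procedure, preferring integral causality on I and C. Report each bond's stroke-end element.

bond 1 stroke→Sf1  (source Sf1 imposes f)
bond 0 stroke→I1  (I1 outputs flow p/I1)
bond 2 stroke→J1  (C1 integral (e out))
bond 3 stroke→I2  (J1 effort already set via bond 2)
bond 4 stroke→R1  (J1: bond 2 brought effort, rest push out)

β0 |I1
β1 |Sf1
β2 |J1
β3 |I2
β4 |R1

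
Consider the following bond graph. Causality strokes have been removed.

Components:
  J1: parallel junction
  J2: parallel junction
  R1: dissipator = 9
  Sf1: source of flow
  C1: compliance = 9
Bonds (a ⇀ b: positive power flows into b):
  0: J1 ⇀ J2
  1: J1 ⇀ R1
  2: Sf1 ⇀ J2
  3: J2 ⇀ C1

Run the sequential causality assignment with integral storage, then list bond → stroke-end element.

#0 |J1
#1 |R1
#2 |Sf1
#3 |J2

b2 stroke at Sf1  (source Sf1 imposes f)
b3 stroke at J2  (C1 outputs effort q/C1)
b0 stroke at J1  (common-e at J2 fixed by 3)
b1 stroke at R1  (J1: bond 0 brought effort, rest push out)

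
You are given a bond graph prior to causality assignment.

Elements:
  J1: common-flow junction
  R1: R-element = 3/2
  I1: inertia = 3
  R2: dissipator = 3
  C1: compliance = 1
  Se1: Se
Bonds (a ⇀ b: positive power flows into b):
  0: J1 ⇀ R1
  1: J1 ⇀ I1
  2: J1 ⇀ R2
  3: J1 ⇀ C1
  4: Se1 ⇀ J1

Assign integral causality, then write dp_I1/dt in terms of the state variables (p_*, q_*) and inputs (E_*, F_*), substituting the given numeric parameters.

b4 stroke at J1  (source Se1 imposes e)
b1 stroke at I1  (I1: I, integral causality)
b0 stroke at J1  (common-f at J1 fixed by 1)
b2 stroke at J1  (J1 flow already set via bond 1)
b3 stroke at J1  (1-jn J1 has f-setter on 1)

dp_I1/dt = E_Se1 - 3*p_I1/2 - q_C1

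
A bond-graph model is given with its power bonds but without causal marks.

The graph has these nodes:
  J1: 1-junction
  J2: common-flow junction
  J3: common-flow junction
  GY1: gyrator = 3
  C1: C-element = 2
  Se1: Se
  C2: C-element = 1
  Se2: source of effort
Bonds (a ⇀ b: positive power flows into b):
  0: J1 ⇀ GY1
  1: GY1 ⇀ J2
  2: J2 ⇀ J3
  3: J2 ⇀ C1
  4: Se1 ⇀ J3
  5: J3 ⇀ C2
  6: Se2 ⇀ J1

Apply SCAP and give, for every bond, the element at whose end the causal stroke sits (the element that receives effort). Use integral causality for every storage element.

b0 →GY1
b1 →GY1
b2 →J2
b3 →J2
b4 →J3
b5 →J3
b6 →J1

#4 stroke→J3  (Se1 fixes effort; stroke away)
#6 stroke→J1  (Se2: effort source, stroke at far end)
#0 stroke→GY1  (only one flow-in slot at J1)
#1 stroke→GY1  (GY1 both-in/both-out from 0)
#2 stroke→J2  (1-jn J2 has f-setter on 1)
#3 stroke→J2  (1-jn J2 has f-setter on 1)
#5 stroke→J3  (1-jn J3 has f-setter on 2)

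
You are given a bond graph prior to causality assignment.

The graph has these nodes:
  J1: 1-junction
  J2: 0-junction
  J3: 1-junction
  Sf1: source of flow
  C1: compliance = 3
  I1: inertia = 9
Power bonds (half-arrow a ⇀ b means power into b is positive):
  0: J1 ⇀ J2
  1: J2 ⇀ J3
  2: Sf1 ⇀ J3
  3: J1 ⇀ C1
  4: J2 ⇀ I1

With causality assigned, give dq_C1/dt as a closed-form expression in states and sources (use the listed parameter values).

β2 →Sf1  (Sf1: flow source, stroke at near end)
β1 →J3  (J3 flow already set via bond 2)
β3 →J1  (prefer integral on C1)
β0 →J2  (closing 1-jn rule on J1)
β4 →I1  (J2 effort already set via bond 0)

dq_C1/dt = F_Sf1 + p_I1/9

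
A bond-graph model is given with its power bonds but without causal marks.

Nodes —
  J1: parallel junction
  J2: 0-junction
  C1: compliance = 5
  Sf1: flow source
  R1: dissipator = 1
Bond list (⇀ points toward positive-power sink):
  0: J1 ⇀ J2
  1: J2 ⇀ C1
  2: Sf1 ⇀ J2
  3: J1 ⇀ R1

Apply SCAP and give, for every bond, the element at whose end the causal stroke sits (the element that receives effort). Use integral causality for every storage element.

β0 stroke→J1
β1 stroke→J2
β2 stroke→Sf1
β3 stroke→R1

bond 2 →Sf1  (source Sf1 imposes f)
bond 1 →J2  (prefer integral on C1)
bond 0 →J1  (J2: bond 1 brought effort, rest push out)
bond 3 →R1  (common-e at J1 fixed by 0)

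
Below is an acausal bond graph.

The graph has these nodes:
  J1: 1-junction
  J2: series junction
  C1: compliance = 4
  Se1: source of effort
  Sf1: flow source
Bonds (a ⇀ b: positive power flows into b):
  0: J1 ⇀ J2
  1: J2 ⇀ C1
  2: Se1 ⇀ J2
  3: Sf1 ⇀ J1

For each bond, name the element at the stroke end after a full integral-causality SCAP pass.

b0 |J1
b1 |J2
b2 |J2
b3 |Sf1

b2 |J2  (Se1 (Se) sets effort on bond)
b3 |Sf1  (Sf1 (Sf) sets flow on bond)
b0 |J1  (J1 flow already set via bond 3)
b1 |J2  (1-jn J2 has f-setter on 0)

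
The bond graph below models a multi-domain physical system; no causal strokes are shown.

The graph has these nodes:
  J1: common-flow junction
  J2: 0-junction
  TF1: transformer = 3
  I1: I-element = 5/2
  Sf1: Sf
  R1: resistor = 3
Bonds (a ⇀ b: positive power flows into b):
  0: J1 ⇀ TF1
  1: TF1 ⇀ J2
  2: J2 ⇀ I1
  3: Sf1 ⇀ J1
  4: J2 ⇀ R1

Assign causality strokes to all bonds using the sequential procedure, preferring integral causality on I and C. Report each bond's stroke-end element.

b0 →J1
b1 →TF1
b2 →I1
b3 →Sf1
b4 →J2

β3 stroke→Sf1  (source Sf1 imposes f)
β0 stroke→J1  (1-jn J1 has f-setter on 3)
β1 stroke→TF1  (TF1: transformer flips bond 0)
β2 stroke→I1  (I1 integral (f out))
β4 stroke→J2  (J2: last free bond brings effort in)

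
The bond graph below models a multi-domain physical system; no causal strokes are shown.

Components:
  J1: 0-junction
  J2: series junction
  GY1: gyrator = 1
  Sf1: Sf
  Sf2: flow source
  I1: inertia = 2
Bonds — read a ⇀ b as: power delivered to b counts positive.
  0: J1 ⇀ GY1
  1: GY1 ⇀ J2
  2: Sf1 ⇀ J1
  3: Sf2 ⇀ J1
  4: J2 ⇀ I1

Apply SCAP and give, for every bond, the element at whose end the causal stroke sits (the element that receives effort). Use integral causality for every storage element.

b0 stroke at J1
b1 stroke at J2
b2 stroke at Sf1
b3 stroke at Sf2
b4 stroke at I1

β2 stroke at Sf1  (Sf1: flow source, stroke at near end)
β3 stroke at Sf2  (source Sf2 imposes f)
β0 stroke at J1  (J1: last free bond brings effort in)
β1 stroke at J2  (GY1 both-in/both-out from 0)
β4 stroke at I1  (only one flow-in slot at J2)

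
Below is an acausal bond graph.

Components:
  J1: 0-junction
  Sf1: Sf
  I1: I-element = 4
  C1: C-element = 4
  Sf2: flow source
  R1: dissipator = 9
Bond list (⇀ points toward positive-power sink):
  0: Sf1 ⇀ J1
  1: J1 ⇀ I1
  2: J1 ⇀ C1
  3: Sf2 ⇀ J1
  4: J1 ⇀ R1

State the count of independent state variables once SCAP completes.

2  (C1, I1 all integral)

β0 stroke→Sf1  (Sf1: flow source, stroke at near end)
β3 stroke→Sf2  (Sf2 (Sf) sets flow on bond)
β1 stroke→I1  (I1: I, integral causality)
β2 stroke→J1  (C1: C, integral causality)
β4 stroke→R1  (common-e at J1 fixed by 2)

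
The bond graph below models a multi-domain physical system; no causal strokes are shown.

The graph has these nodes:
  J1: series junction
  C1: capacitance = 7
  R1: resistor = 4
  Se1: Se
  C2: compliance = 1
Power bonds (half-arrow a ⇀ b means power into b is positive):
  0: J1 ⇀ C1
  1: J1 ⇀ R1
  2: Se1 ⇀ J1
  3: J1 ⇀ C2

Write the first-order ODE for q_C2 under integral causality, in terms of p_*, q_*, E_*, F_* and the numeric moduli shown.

dq_C2/dt = E_Se1/4 - q_C1/28 - q_C2/4

bond 2 stroke→J1  (Se1 fixes effort; stroke away)
bond 0 stroke→J1  (C1 outputs effort q/C1)
bond 3 stroke→J1  (prefer integral on C2)
bond 1 stroke→R1  (only one flow-in slot at J1)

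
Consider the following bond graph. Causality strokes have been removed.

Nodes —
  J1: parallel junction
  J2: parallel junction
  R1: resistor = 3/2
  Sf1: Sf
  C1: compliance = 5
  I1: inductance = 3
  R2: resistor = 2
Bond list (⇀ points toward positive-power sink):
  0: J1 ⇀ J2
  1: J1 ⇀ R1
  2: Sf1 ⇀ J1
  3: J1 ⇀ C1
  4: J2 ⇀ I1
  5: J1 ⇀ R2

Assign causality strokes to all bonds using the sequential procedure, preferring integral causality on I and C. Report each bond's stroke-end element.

bond 2 stroke at Sf1  (source Sf1 imposes f)
bond 3 stroke at J1  (C1 outputs effort q/C1)
bond 0 stroke at J2  (common-e at J1 fixed by 3)
bond 1 stroke at R1  (0-jn J1 has e-setter on 3)
bond 5 stroke at R2  (0-jn J1 has e-setter on 3)
bond 4 stroke at I1  (common-e at J2 fixed by 0)

#0 stroke→J2
#1 stroke→R1
#2 stroke→Sf1
#3 stroke→J1
#4 stroke→I1
#5 stroke→R2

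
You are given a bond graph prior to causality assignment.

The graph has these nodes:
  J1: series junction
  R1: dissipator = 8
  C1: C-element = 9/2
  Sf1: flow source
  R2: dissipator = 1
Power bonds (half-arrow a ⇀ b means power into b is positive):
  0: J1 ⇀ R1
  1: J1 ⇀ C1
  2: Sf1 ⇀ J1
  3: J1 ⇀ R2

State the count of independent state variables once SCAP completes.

#2 stroke→Sf1  (Sf1 (Sf) sets flow on bond)
#0 stroke→J1  (common-f at J1 fixed by 2)
#1 stroke→J1  (J1 flow already set via bond 2)
#3 stroke→J1  (J1 flow already set via bond 2)

1  (C1 all integral)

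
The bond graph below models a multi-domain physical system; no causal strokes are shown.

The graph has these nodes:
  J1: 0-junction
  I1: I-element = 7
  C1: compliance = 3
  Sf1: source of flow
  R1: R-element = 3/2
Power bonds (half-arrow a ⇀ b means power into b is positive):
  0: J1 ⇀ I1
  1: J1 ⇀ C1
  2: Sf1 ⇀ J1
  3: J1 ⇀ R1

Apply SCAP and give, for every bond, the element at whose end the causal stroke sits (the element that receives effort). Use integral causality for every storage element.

β0 |I1
β1 |J1
β2 |Sf1
β3 |R1

bond 2 |Sf1  (Sf1 (Sf) sets flow on bond)
bond 0 |I1  (I1 integral (f out))
bond 1 |J1  (C1 outputs effort q/C1)
bond 3 |R1  (common-e at J1 fixed by 1)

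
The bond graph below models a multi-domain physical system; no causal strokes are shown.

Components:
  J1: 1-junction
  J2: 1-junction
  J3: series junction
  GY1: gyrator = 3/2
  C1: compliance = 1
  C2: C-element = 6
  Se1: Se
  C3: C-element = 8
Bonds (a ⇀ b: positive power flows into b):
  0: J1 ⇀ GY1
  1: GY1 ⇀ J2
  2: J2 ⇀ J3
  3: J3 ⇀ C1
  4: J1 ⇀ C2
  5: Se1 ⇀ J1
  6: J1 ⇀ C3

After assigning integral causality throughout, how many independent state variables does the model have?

3  (C1, C2, C3 all integral)

b5 stroke at J1  (Se1 (Se) sets effort on bond)
b3 stroke at J3  (C1: C, integral causality)
b2 stroke at J2  (only one flow-in slot at J3)
b1 stroke at GY1  (closing 1-jn rule on J2)
b0 stroke at GY1  (GY GY1: same side as bond 1)
b4 stroke at J1  (J1 flow already set via bond 0)
b6 stroke at J1  (common-f at J1 fixed by 0)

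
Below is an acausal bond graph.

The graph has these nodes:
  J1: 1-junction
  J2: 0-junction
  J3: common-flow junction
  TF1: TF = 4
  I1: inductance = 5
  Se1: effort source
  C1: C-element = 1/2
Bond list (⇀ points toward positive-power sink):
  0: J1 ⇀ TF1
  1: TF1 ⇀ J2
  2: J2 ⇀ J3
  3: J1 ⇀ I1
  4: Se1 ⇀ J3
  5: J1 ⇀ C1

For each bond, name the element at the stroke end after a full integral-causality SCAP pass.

bond 0 |J1
bond 1 |TF1
bond 2 |J2
bond 3 |I1
bond 4 |J3
bond 5 |J1

#4 |J3  (source Se1 imposes e)
#2 |J2  (J3: last free bond brings flow in)
#1 |TF1  (common-e at J2 fixed by 2)
#0 |J1  (TF1 one-in-one-out from 1)
#3 |I1  (I1 outputs flow p/I1)
#5 |J1  (J1: bond 3 brought flow, rest push out)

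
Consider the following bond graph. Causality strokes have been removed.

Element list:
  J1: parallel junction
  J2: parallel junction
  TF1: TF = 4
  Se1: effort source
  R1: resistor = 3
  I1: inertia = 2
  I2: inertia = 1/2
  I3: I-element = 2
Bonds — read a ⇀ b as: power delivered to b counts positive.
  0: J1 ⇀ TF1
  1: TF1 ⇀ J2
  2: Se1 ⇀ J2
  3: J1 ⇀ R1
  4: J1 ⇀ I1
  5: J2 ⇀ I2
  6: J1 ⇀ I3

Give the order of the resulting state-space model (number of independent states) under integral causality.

b2 stroke→J2  (Se1 fixes effort; stroke away)
b1 stroke→TF1  (J2 effort already set via bond 2)
b5 stroke→I2  (J2 effort already set via bond 2)
b0 stroke→J1  (TF TF1: opposite of bond 1)
b3 stroke→R1  (common-e at J1 fixed by 0)
b4 stroke→I1  (J1 effort already set via bond 0)
b6 stroke→I3  (common-e at J1 fixed by 0)

3  (I1, I2, I3 all integral)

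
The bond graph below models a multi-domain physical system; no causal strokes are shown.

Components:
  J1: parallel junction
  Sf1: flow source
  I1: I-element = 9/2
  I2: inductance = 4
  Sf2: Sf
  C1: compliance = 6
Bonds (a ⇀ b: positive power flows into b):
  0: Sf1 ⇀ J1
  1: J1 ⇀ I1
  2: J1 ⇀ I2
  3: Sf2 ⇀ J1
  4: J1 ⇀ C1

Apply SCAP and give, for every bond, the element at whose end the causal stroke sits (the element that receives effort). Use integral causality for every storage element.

β0 →Sf1  (source Sf1 imposes f)
β3 →Sf2  (Sf2: flow source, stroke at near end)
β1 →I1  (I1: I, integral causality)
β2 →I2  (prefer integral on I2)
β4 →J1  (only one effort-in slot at J1)

β0 stroke→Sf1
β1 stroke→I1
β2 stroke→I2
β3 stroke→Sf2
β4 stroke→J1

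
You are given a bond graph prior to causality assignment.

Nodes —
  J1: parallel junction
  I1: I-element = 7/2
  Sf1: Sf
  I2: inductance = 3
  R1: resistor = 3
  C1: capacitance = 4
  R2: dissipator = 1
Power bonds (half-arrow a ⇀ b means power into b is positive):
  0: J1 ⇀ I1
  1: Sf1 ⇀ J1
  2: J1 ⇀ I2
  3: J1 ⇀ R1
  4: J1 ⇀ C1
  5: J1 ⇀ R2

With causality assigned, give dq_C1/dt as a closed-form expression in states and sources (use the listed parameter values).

b1 →Sf1  (source Sf1 imposes f)
b0 →I1  (I1 integral (f out))
b2 →I2  (I2 integral (f out))
b4 →J1  (prefer integral on C1)
b3 →R1  (J1 effort already set via bond 4)
b5 →R2  (common-e at J1 fixed by 4)

dq_C1/dt = F_Sf1 - 2*p_I1/7 - p_I2/3 - q_C1/3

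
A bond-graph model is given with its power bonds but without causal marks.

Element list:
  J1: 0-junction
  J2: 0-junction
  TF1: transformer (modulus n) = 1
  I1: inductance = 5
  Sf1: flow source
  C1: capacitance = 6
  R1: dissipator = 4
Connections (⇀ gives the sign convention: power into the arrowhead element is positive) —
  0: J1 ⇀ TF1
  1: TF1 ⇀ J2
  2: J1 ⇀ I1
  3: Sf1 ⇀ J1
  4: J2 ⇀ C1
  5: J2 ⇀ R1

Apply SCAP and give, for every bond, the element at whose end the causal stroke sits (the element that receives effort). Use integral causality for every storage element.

b3 stroke at Sf1  (Sf1 fixes flow; stroke at Sf1)
b2 stroke at I1  (prefer integral on I1)
b0 stroke at J1  (closing 0-jn rule on J1)
b1 stroke at TF1  (TF1: transformer flips bond 0)
b4 stroke at J2  (C1: C, integral causality)
b5 stroke at R1  (common-e at J2 fixed by 4)

b0 stroke→J1
b1 stroke→TF1
b2 stroke→I1
b3 stroke→Sf1
b4 stroke→J2
b5 stroke→R1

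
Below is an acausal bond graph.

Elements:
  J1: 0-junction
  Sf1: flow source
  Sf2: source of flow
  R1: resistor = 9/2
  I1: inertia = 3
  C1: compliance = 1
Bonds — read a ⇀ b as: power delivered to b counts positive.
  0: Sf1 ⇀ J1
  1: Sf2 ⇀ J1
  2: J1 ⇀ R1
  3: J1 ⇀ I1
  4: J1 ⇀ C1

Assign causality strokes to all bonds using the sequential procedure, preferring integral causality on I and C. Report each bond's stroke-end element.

#0 stroke at Sf1  (source Sf1 imposes f)
#1 stroke at Sf2  (Sf2: flow source, stroke at near end)
#3 stroke at I1  (I1: I, integral causality)
#4 stroke at J1  (C1 outputs effort q/C1)
#2 stroke at R1  (J1: bond 4 brought effort, rest push out)

bond 0 →Sf1
bond 1 →Sf2
bond 2 →R1
bond 3 →I1
bond 4 →J1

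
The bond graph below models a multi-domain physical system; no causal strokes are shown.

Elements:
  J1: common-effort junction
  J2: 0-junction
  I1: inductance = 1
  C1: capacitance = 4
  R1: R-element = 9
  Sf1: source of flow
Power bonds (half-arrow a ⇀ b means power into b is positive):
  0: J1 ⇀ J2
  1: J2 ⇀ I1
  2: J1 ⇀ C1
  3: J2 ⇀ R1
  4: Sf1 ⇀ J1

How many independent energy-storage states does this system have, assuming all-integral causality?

b4 stroke→Sf1  (Sf1 (Sf) sets flow on bond)
b1 stroke→I1  (I1 outputs flow p/I1)
b2 stroke→J1  (C1 outputs effort q/C1)
b0 stroke→J2  (J1: bond 2 brought effort, rest push out)
b3 stroke→R1  (common-e at J2 fixed by 0)

2  (C1, I1 all integral)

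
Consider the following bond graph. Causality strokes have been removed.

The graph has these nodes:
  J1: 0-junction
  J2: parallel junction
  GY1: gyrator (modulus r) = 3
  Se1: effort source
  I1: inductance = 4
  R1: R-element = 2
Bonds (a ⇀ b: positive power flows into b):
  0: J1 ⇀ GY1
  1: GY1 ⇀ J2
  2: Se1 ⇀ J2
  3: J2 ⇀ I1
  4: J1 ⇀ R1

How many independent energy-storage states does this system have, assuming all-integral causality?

β2 stroke at J2  (Se1 (Se) sets effort on bond)
β1 stroke at GY1  (common-e at J2 fixed by 2)
β3 stroke at I1  (0-jn J2 has e-setter on 2)
β0 stroke at GY1  (GY GY1: same side as bond 1)
β4 stroke at J1  (only one effort-in slot at J1)

1  (I1 all integral)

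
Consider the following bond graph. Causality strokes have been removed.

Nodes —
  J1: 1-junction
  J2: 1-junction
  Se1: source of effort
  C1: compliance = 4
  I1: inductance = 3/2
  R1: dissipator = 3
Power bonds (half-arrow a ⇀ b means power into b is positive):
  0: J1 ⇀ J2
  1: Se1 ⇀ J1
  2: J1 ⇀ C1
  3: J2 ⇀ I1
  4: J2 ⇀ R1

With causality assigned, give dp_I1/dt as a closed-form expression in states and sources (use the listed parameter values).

dp_I1/dt = E_Se1 - 2*p_I1 - q_C1/4

bond 1 →J1  (source Se1 imposes e)
bond 2 →J1  (prefer integral on C1)
bond 0 →J2  (closing 1-jn rule on J1)
bond 3 →I1  (I1 integral (f out))
bond 4 →J2  (J2 flow already set via bond 3)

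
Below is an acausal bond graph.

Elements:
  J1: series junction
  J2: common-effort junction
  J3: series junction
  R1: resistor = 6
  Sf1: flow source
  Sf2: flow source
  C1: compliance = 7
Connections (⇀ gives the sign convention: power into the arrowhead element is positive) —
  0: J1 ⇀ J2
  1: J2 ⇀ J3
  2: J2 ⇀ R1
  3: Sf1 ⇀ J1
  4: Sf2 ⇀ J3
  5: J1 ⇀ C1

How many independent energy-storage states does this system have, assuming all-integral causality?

1  (C1 all integral)

b3 stroke→Sf1  (source Sf1 imposes f)
b4 stroke→Sf2  (source Sf2 imposes f)
b0 stroke→J1  (J1 flow already set via bond 3)
b5 stroke→J1  (common-f at J1 fixed by 3)
b1 stroke→J3  (J3: bond 4 brought flow, rest push out)
b2 stroke→J2  (closing 0-jn rule on J2)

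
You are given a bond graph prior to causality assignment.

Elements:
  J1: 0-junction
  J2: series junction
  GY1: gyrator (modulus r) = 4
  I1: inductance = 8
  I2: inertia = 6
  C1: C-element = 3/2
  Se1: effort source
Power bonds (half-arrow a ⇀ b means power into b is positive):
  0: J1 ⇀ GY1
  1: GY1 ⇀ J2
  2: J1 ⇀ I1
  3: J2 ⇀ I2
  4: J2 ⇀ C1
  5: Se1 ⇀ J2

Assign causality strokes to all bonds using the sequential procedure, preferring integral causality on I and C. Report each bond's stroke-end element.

bond 0 |J1
bond 1 |J2
bond 2 |I1
bond 3 |I2
bond 4 |J2
bond 5 |J2

#5 →J2  (Se1 (Se) sets effort on bond)
#2 →I1  (I1: I, integral causality)
#0 →J1  (J1: last free bond brings effort in)
#1 →J2  (GY1: gyrator matches bond 0)
#3 →I2  (I2 outputs flow p/I2)
#4 →J2  (J2: bond 3 brought flow, rest push out)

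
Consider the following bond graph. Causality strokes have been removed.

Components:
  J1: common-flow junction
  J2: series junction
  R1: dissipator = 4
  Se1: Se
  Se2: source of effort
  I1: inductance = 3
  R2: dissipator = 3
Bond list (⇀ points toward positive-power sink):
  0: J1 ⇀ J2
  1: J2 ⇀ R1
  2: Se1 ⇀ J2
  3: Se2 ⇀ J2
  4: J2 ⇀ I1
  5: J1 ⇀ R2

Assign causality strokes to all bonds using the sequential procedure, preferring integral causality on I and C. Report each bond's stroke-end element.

b2 |J2  (Se1: effort source, stroke at far end)
b3 |J2  (Se2 fixes effort; stroke away)
b4 |I1  (I1 outputs flow p/I1)
b0 |J2  (J2 flow already set via bond 4)
b1 |J2  (1-jn J2 has f-setter on 4)
b5 |J1  (common-f at J1 fixed by 0)

b0 |J2
b1 |J2
b2 |J2
b3 |J2
b4 |I1
b5 |J1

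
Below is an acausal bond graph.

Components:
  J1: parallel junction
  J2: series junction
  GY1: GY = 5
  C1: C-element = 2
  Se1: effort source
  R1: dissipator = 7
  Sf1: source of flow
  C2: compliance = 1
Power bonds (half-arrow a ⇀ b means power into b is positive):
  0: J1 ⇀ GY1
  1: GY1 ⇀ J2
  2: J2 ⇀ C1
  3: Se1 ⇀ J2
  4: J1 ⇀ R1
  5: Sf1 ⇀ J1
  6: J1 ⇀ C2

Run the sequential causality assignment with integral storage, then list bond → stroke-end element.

β3 stroke→J2  (Se1 fixes effort; stroke away)
β5 stroke→Sf1  (Sf1 fixes flow; stroke at Sf1)
β2 stroke→J2  (C1 outputs effort q/C1)
β1 stroke→GY1  (closing 1-jn rule on J2)
β0 stroke→GY1  (GY GY1: same side as bond 1)
β6 stroke→J1  (C2 integral (e out))
β4 stroke→R1  (0-jn J1 has e-setter on 6)

#0 stroke at GY1
#1 stroke at GY1
#2 stroke at J2
#3 stroke at J2
#4 stroke at R1
#5 stroke at Sf1
#6 stroke at J1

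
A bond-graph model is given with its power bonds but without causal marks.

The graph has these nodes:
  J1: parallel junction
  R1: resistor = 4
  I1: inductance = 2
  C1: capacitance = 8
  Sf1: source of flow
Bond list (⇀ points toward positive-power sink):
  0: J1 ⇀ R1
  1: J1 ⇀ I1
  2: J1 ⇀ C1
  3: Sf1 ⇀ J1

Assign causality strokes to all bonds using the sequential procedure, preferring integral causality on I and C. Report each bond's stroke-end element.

b3 stroke at Sf1  (Sf1 (Sf) sets flow on bond)
b1 stroke at I1  (prefer integral on I1)
b2 stroke at J1  (C1 integral (e out))
b0 stroke at R1  (J1: bond 2 brought effort, rest push out)

β0 stroke at R1
β1 stroke at I1
β2 stroke at J1
β3 stroke at Sf1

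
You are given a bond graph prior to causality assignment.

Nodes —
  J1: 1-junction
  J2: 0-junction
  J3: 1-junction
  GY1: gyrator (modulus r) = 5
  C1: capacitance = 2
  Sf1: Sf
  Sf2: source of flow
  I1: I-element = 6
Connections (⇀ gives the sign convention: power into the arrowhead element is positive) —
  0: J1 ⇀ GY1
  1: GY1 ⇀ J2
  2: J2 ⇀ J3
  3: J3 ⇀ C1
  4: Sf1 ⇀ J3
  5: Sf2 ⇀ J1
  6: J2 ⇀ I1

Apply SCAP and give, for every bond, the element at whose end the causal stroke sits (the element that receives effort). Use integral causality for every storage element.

β0 |J1
β1 |J2
β2 |J3
β3 |J3
β4 |Sf1
β5 |Sf2
β6 |I1

#4 |Sf1  (source Sf1 imposes f)
#5 |Sf2  (source Sf2 imposes f)
#0 |J1  (1-jn J1 has f-setter on 5)
#2 |J3  (J3 flow already set via bond 4)
#3 |J3  (J3 flow already set via bond 4)
#1 |J2  (through GY1, causality inverts; strokes same side of GY1)
#6 |I1  (J2 effort already set via bond 1)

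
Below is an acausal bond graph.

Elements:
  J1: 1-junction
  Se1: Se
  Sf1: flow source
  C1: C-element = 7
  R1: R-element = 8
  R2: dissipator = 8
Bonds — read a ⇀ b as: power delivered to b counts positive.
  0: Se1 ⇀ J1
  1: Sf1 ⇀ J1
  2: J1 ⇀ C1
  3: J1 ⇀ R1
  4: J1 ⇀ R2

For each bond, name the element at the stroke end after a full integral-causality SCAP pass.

bond 0 →J1  (Se1 fixes effort; stroke away)
bond 1 →Sf1  (Sf1 fixes flow; stroke at Sf1)
bond 2 →J1  (J1 flow already set via bond 1)
bond 3 →J1  (common-f at J1 fixed by 1)
bond 4 →J1  (1-jn J1 has f-setter on 1)

b0 stroke→J1
b1 stroke→Sf1
b2 stroke→J1
b3 stroke→J1
b4 stroke→J1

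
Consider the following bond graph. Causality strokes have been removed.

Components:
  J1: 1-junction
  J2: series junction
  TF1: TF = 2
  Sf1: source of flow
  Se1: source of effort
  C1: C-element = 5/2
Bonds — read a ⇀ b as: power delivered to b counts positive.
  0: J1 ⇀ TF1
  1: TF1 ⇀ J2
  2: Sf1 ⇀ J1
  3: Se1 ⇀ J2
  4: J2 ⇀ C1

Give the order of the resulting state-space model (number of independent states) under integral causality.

#2 →Sf1  (Sf1 fixes flow; stroke at Sf1)
#3 →J2  (Se1 (Se) sets effort on bond)
#0 →J1  (common-f at J1 fixed by 2)
#1 →TF1  (through TF1, causality passes straight; one stroke at TF1)
#4 →J2  (common-f at J2 fixed by 1)

1  (C1 all integral)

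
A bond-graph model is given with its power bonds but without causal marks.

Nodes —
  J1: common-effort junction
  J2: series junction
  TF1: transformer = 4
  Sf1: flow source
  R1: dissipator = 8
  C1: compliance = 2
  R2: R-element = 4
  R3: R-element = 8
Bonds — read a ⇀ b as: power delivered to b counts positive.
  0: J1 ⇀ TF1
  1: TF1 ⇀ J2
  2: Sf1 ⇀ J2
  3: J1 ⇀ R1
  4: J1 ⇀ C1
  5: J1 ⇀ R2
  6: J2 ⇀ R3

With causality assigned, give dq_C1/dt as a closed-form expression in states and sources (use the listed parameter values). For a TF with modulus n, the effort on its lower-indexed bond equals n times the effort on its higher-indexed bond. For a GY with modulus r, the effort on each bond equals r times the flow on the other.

dq_C1/dt = -F_Sf1/4 - 3*q_C1/16

bond 2 |Sf1  (Sf1 fixes flow; stroke at Sf1)
bond 1 |J2  (J2: bond 2 brought flow, rest push out)
bond 6 |J2  (J2 flow already set via bond 2)
bond 0 |TF1  (TF TF1: opposite of bond 1)
bond 4 |J1  (C1 integral (e out))
bond 3 |R1  (J1 effort already set via bond 4)
bond 5 |R2  (J1: bond 4 brought effort, rest push out)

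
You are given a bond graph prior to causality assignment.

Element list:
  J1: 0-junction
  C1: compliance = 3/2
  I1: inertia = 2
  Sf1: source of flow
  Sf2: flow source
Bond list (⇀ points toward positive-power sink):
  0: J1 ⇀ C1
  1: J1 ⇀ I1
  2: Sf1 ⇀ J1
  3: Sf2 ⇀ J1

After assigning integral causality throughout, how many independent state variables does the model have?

2  (C1, I1 all integral)

β2 stroke→Sf1  (Sf1 (Sf) sets flow on bond)
β3 stroke→Sf2  (Sf2 (Sf) sets flow on bond)
β0 stroke→J1  (C1: C, integral causality)
β1 stroke→I1  (0-jn J1 has e-setter on 0)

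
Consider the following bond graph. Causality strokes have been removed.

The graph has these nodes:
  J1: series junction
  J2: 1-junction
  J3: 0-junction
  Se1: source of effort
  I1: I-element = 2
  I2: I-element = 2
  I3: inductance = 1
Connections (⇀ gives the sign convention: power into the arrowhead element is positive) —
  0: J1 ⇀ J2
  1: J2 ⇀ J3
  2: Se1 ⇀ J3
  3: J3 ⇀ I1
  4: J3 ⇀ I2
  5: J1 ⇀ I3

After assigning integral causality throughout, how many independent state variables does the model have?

β2 stroke→J3  (Se1 fixes effort; stroke away)
β1 stroke→J2  (J3: bond 2 brought effort, rest push out)
β3 stroke→I1  (0-jn J3 has e-setter on 2)
β4 stroke→I2  (J3 effort already set via bond 2)
β0 stroke→J1  (J2: last free bond brings flow in)
β5 stroke→I3  (only one flow-in slot at J1)

3  (I1, I2, I3 all integral)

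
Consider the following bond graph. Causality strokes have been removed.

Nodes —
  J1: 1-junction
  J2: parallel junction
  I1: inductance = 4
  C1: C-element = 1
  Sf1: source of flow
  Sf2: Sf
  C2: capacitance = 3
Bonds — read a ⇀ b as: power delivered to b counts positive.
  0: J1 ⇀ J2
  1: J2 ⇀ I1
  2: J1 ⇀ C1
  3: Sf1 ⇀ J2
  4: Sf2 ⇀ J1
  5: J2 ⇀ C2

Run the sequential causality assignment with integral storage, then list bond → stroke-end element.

b3 stroke→Sf1  (Sf1 fixes flow; stroke at Sf1)
b4 stroke→Sf2  (Sf2: flow source, stroke at near end)
b0 stroke→J1  (common-f at J1 fixed by 4)
b2 stroke→J1  (J1: bond 4 brought flow, rest push out)
b1 stroke→I1  (I1 outputs flow p/I1)
b5 stroke→J2  (closing 0-jn rule on J2)

b0 stroke at J1
b1 stroke at I1
b2 stroke at J1
b3 stroke at Sf1
b4 stroke at Sf2
b5 stroke at J2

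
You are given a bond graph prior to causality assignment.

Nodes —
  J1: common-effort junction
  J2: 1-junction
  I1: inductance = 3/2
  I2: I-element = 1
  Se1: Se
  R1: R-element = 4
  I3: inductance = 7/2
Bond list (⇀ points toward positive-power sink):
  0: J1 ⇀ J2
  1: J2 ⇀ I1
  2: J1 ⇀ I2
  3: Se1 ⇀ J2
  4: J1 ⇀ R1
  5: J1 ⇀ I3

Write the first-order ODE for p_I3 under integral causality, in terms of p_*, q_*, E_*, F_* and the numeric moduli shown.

bond 3 |J2  (source Se1 imposes e)
bond 1 |I1  (I1 integral (f out))
bond 0 |J2  (J2: bond 1 brought flow, rest push out)
bond 2 |I2  (I2 integral (f out))
bond 5 |I3  (I3 integral (f out))
bond 4 |J1  (J1 needs exactly one e-in)

dp_I3/dt = -8*p_I1/3 - 4*p_I2 - 8*p_I3/7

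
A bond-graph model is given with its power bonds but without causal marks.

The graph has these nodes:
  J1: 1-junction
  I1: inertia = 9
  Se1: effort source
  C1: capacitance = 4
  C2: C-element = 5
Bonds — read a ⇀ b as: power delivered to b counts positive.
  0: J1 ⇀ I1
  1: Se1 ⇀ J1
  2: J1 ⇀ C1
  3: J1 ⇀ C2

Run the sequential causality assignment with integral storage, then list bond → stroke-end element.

β1 →J1  (Se1: effort source, stroke at far end)
β0 →I1  (I1 outputs flow p/I1)
β2 →J1  (1-jn J1 has f-setter on 0)
β3 →J1  (1-jn J1 has f-setter on 0)

bond 0 →I1
bond 1 →J1
bond 2 →J1
bond 3 →J1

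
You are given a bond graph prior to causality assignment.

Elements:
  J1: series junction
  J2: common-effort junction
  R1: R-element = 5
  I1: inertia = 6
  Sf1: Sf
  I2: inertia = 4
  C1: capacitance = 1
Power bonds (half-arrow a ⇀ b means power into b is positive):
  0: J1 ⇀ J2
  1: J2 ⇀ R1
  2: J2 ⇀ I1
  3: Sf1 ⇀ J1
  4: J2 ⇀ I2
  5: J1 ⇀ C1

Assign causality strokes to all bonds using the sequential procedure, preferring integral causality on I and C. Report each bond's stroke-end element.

#3 stroke at Sf1  (Sf1: flow source, stroke at near end)
#0 stroke at J1  (common-f at J1 fixed by 3)
#5 stroke at J1  (J1 flow already set via bond 3)
#2 stroke at I1  (I1 outputs flow p/I1)
#4 stroke at I2  (I2 outputs flow p/I2)
#1 stroke at J2  (J2: last free bond brings effort in)

β0 stroke→J1
β1 stroke→J2
β2 stroke→I1
β3 stroke→Sf1
β4 stroke→I2
β5 stroke→J1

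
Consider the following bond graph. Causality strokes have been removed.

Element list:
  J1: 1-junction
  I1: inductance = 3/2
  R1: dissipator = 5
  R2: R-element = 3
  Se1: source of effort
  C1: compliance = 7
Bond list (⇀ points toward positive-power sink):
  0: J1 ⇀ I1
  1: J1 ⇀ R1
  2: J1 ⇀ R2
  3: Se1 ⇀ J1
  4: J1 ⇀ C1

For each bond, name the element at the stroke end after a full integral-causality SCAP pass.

b0 stroke at I1
b1 stroke at J1
b2 stroke at J1
b3 stroke at J1
b4 stroke at J1

b3 stroke→J1  (Se1 (Se) sets effort on bond)
b0 stroke→I1  (I1: I, integral causality)
b1 stroke→J1  (J1 flow already set via bond 0)
b2 stroke→J1  (1-jn J1 has f-setter on 0)
b4 stroke→J1  (1-jn J1 has f-setter on 0)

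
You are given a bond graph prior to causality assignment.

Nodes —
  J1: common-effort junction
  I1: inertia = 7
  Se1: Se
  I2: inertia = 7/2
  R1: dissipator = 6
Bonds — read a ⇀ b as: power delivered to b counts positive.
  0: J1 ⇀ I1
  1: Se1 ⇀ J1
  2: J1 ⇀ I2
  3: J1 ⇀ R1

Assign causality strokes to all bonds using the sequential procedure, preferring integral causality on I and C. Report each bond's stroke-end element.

β1 |J1  (source Se1 imposes e)
β0 |I1  (common-e at J1 fixed by 1)
β2 |I2  (J1 effort already set via bond 1)
β3 |R1  (J1 effort already set via bond 1)

β0 |I1
β1 |J1
β2 |I2
β3 |R1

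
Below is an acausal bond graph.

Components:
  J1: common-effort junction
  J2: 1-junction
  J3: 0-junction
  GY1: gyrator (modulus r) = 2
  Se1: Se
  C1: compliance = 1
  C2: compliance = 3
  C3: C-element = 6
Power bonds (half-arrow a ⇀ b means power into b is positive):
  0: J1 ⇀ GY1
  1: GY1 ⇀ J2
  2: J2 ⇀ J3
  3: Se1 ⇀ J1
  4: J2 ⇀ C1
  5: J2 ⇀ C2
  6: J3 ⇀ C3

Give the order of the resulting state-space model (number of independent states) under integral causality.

3  (C1, C2, C3 all integral)

bond 3 stroke at J1  (Se1 (Se) sets effort on bond)
bond 0 stroke at GY1  (common-e at J1 fixed by 3)
bond 1 stroke at GY1  (through GY1, causality inverts; strokes same side of GY1)
bond 2 stroke at J2  (common-f at J2 fixed by 1)
bond 4 stroke at J2  (common-f at J2 fixed by 1)
bond 5 stroke at J2  (common-f at J2 fixed by 1)
bond 6 stroke at J3  (J3 needs exactly one e-in)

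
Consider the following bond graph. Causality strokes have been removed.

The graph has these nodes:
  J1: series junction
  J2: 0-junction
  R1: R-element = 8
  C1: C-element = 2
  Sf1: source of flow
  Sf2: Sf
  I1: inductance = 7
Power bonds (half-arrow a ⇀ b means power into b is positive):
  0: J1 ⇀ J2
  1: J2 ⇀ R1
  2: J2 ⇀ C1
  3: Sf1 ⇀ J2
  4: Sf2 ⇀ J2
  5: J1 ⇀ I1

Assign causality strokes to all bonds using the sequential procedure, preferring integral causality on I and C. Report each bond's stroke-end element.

bond 0 stroke→J1
bond 1 stroke→R1
bond 2 stroke→J2
bond 3 stroke→Sf1
bond 4 stroke→Sf2
bond 5 stroke→I1

β3 |Sf1  (source Sf1 imposes f)
β4 |Sf2  (source Sf2 imposes f)
β2 |J2  (prefer integral on C1)
β0 |J1  (0-jn J2 has e-setter on 2)
β1 |R1  (common-e at J2 fixed by 2)
β5 |I1  (closing 1-jn rule on J1)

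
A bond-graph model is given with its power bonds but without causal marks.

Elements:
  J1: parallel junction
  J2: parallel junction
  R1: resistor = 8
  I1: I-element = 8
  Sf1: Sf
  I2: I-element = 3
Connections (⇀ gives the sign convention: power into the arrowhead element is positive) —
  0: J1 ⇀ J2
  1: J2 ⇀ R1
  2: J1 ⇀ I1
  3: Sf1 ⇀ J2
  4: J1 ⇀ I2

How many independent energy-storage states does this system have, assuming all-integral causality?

β3 stroke at Sf1  (source Sf1 imposes f)
β2 stroke at I1  (I1: I, integral causality)
β4 stroke at I2  (I2 integral (f out))
β0 stroke at J1  (J1: last free bond brings effort in)
β1 stroke at J2  (J2 needs exactly one e-in)

2  (I1, I2 all integral)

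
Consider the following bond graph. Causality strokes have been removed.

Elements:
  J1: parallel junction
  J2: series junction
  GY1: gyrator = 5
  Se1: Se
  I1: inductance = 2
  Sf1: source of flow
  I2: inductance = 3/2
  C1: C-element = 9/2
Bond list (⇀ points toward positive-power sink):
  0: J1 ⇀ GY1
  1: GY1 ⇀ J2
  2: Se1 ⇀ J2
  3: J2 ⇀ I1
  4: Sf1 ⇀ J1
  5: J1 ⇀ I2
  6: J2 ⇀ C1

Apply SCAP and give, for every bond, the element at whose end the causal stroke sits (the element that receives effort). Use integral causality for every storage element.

β0 stroke at J1
β1 stroke at J2
β2 stroke at J2
β3 stroke at I1
β4 stroke at Sf1
β5 stroke at I2
β6 stroke at J2

#2 →J2  (Se1 (Se) sets effort on bond)
#4 →Sf1  (Sf1 fixes flow; stroke at Sf1)
#3 →I1  (prefer integral on I1)
#1 →J2  (common-f at J2 fixed by 3)
#6 →J2  (J2: bond 3 brought flow, rest push out)
#0 →J1  (GY GY1: same side as bond 1)
#5 →I2  (common-e at J1 fixed by 0)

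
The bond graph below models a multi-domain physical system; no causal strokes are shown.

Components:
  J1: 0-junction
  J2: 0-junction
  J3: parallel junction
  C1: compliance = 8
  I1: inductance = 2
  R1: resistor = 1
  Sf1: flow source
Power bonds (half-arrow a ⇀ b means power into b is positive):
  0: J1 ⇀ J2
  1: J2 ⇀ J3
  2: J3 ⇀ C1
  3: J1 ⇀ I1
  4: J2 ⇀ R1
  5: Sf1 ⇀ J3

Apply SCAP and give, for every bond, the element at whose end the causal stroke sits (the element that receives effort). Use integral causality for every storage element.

#0 |J1
#1 |J2
#2 |J3
#3 |I1
#4 |R1
#5 |Sf1

b5 stroke at Sf1  (source Sf1 imposes f)
b2 stroke at J3  (C1 outputs effort q/C1)
b1 stroke at J2  (0-jn J3 has e-setter on 2)
b0 stroke at J1  (J2: bond 1 brought effort, rest push out)
b4 stroke at R1  (0-jn J2 has e-setter on 1)
b3 stroke at I1  (0-jn J1 has e-setter on 0)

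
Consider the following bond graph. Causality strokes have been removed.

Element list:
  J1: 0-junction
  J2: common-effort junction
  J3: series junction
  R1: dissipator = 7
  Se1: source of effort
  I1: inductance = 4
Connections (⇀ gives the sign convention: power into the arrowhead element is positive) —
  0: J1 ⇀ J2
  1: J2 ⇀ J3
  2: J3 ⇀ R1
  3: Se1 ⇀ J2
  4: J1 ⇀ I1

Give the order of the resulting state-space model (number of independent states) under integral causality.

1  (I1 all integral)

bond 3 |J2  (Se1 (Se) sets effort on bond)
bond 0 |J1  (0-jn J2 has e-setter on 3)
bond 1 |J3  (J2: bond 3 brought effort, rest push out)
bond 2 |R1  (J3 needs exactly one f-in)
bond 4 |I1  (J1: bond 0 brought effort, rest push out)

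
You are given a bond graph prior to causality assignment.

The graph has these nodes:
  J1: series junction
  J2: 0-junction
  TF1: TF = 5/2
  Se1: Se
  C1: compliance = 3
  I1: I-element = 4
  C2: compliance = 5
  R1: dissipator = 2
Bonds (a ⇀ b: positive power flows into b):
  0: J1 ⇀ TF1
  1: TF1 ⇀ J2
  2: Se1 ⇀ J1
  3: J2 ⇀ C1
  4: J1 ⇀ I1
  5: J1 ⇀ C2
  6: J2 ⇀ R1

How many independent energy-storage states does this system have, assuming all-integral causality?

3  (C1, C2, I1 all integral)

β2 stroke→J1  (Se1 (Se) sets effort on bond)
β3 stroke→J2  (C1 integral (e out))
β1 stroke→TF1  (0-jn J2 has e-setter on 3)
β6 stroke→R1  (0-jn J2 has e-setter on 3)
β0 stroke→J1  (TF TF1: opposite of bond 1)
β4 stroke→I1  (I1 outputs flow p/I1)
β5 stroke→J1  (common-f at J1 fixed by 4)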